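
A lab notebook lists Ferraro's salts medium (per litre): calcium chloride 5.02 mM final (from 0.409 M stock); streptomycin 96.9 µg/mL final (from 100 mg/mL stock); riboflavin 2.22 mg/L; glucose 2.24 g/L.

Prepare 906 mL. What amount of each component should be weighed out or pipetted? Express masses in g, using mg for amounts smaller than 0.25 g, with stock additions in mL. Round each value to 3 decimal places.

calcium chloride 11.120 mL; streptomycin 0.878 mL; riboflavin 2.011 mg; glucose 2.029 g

Target volume = 906 mL = 0.906 L.
calcium chloride: C1V1 = C2V2 → 5.02 mM × 906 mL ÷ 409 mM = 11.120 mL
streptomycin: C1V1 = C2V2 → 96.9 µg/mL × 906 mL ÷ 100000 µg/mL = 0.878 mL
riboflavin: 2.22 mg/L × 0.906 L = 2.011 mg
glucose: 2.24 g/L × 0.906 L = 2.029 g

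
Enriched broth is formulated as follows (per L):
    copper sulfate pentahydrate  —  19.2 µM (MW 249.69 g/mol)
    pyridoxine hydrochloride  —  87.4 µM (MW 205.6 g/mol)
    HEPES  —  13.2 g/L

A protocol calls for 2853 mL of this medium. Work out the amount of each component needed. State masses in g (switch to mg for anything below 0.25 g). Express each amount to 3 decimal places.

Working volume: 2853 mL = 2.853 L.
copper sulfate pentahydrate: 19.2 µmol/L × 249.69 g/mol × 2.853 L ÷ 1000 = 13.677 mg
pyridoxine hydrochloride: 87.4 µmol/L × 205.6 g/mol × 2.853 L ÷ 1000 = 51.267 mg
HEPES: 13.2 g/L × 2.853 L = 37.660 g

copper sulfate pentahydrate 13.677 mg; pyridoxine hydrochloride 51.267 mg; HEPES 37.660 g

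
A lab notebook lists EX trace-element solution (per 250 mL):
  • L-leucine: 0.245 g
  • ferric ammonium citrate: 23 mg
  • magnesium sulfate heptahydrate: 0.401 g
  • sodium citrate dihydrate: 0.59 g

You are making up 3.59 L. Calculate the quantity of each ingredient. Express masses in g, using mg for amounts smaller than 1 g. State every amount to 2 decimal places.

Ratio of target to recipe volume: 3590 / 250 = 14.36.
L-leucine: 0.245 g × (3590 mL / 250 mL) = 3.52 g
ferric ammonium citrate: 23 mg × (3590 mL / 250 mL) = 330.28 mg
magnesium sulfate heptahydrate: 0.401 g × (3590 mL / 250 mL) = 5.76 g
sodium citrate dihydrate: 0.59 g × (3590 mL / 250 mL) = 8.47 g

L-leucine 3.52 g; ferric ammonium citrate 330.28 mg; magnesium sulfate heptahydrate 5.76 g; sodium citrate dihydrate 8.47 g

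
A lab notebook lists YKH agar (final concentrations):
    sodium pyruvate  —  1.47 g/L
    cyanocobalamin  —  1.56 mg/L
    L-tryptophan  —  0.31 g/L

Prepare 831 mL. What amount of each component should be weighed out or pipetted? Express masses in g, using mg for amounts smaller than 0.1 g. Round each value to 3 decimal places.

sodium pyruvate 1.222 g; cyanocobalamin 1.296 mg; L-tryptophan 0.258 g

Working volume: 831 mL = 0.831 L.
sodium pyruvate: 1.47 g/L × 0.831 L = 1.222 g
cyanocobalamin: 1.56 mg/L × 0.831 L = 1.296 mg
L-tryptophan: 0.31 g/L × 0.831 L = 0.258 g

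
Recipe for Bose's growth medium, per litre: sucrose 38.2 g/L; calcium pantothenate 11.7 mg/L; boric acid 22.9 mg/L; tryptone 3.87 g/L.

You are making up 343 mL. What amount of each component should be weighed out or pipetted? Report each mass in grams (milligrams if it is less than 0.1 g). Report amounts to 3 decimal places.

sucrose 13.103 g; calcium pantothenate 4.013 mg; boric acid 7.855 mg; tryptone 1.327 g

Scale factor relative to 1 L: 0.343.
sucrose: 38.2 g/L × 0.343 L = 13.103 g
calcium pantothenate: 11.7 mg/L × 0.343 L = 4.013 mg
boric acid: 22.9 mg/L × 0.343 L = 7.855 mg
tryptone: 3.87 g/L × 0.343 L = 1.327 g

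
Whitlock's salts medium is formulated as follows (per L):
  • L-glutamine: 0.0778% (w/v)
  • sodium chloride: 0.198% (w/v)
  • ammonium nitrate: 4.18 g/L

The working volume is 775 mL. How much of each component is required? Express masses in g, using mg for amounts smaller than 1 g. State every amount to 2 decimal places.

L-glutamine 602.95 mg; sodium chloride 1.53 g; ammonium nitrate 3.24 g

Working volume: 775 mL = 0.775 L.
L-glutamine: 0.0778 g per 100 mL × 775 mL ÷ 100 = 0.60295 g = 602.95 mg
sodium chloride: 0.198 g per 100 mL × 775 mL ÷ 100 = 1.53 g
ammonium nitrate: 4.18 g/L × 0.775 L = 3.24 g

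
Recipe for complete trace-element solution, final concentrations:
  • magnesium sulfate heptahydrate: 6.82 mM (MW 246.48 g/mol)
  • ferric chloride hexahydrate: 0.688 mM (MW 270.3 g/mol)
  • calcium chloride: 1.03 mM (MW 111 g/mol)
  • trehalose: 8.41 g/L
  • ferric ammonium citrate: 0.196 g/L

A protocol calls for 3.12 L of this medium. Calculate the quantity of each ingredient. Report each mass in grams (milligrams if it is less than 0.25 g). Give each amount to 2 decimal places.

Scale factor relative to 1 L: 3.12.
magnesium sulfate heptahydrate: 6.82 mmol/L × 246.48 g/mol × 3.12 L ÷ 1000 = 5.24 g
ferric chloride hexahydrate: 0.688 mmol/L × 270.3 g/mol × 3.12 L ÷ 1000 = 0.58 g
calcium chloride: 1.03 mmol/L × 111 g/mol × 3.12 L ÷ 1000 = 0.36 g
trehalose: 8.41 g/L × 3.12 L = 26.24 g
ferric ammonium citrate: 0.196 g/L × 3.12 L = 0.61 g

magnesium sulfate heptahydrate 5.24 g; ferric chloride hexahydrate 0.58 g; calcium chloride 0.36 g; trehalose 26.24 g; ferric ammonium citrate 0.61 g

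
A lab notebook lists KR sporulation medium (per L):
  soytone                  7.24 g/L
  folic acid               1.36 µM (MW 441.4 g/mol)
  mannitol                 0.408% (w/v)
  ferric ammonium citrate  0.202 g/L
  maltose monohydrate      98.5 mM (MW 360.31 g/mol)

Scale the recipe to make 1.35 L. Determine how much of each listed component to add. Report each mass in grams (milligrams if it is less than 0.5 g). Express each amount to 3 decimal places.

soytone 9.774 g; folic acid 0.810 mg; mannitol 5.508 g; ferric ammonium citrate 272.700 mg; maltose monohydrate 47.912 g

Working volume: 1.35 L.
soytone: 7.24 g/L × 1.35 L = 9.774 g
folic acid: 1.36 µmol/L × 441.4 g/mol × 1.35 L ÷ 1000 = 0.810 mg
mannitol: 0.408 g per 100 mL × 1350 mL ÷ 100 = 5.508 g
ferric ammonium citrate: 0.202 g/L × 1.35 L = 0.2727 g = 272.700 mg
maltose monohydrate: 98.5 mmol/L × 360.31 g/mol × 1.35 L ÷ 1000 = 47.912 g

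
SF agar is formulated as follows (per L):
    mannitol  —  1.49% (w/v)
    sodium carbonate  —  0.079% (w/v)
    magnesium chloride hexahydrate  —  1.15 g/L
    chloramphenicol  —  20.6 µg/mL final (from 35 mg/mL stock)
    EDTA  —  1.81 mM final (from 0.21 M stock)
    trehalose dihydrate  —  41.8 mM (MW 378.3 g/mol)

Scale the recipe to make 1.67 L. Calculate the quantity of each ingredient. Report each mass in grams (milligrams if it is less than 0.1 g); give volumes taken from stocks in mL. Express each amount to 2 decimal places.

mannitol 24.88 g; sodium carbonate 1.32 g; magnesium chloride hexahydrate 1.92 g; chloramphenicol 0.98 mL; EDTA 14.39 mL; trehalose dihydrate 26.41 g

Scale factor relative to 1 L: 1.67.
mannitol: 1.49% w/v = 14.9 g/L → 14.9 × 1.67 L = 24.88 g
sodium carbonate: 0.079 g per 100 mL × 1670 mL ÷ 100 = 1.32 g
magnesium chloride hexahydrate: 1.15 g/L × 1.67 L = 1.92 g
chloramphenicol: V = C2·V2/C1 = 20.6 µg/mL × 1670 mL ÷ 35000 µg/mL = 0.98 mL
EDTA: V = C2·V2/C1 = 1.81 mM × 1670 mL ÷ 210 mM = 14.39 mL
trehalose dihydrate: 41.8 mmol/L × 378.3 g/mol × 1.67 L ÷ 1000 = 26.41 g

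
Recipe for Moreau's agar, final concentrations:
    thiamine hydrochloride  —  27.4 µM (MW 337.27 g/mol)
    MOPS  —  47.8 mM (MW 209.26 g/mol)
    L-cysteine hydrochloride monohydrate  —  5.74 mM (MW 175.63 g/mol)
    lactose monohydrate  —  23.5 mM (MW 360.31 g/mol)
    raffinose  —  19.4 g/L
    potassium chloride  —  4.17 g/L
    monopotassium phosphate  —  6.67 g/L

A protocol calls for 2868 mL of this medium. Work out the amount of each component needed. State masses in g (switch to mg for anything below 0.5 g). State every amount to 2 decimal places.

Working volume: 2868 mL = 2.868 L.
thiamine hydrochloride: 27.4 µmol/L × 337.27 g/mol × 2.868 L ÷ 1000 = 26.50 mg
MOPS: 47.8 mmol/L × 209.26 g/mol × 2.868 L ÷ 1000 = 28.69 g
L-cysteine hydrochloride monohydrate: 5.74 mmol/L × 175.63 g/mol × 2.868 L ÷ 1000 = 2.89 g
lactose monohydrate: 23.5 mmol/L × 360.31 g/mol × 2.868 L ÷ 1000 = 24.28 g
raffinose: 19.4 g/L × 2.868 L = 55.64 g
potassium chloride: 4.17 g/L × 2.868 L = 11.96 g
monopotassium phosphate: 6.67 g/L × 2.868 L = 19.13 g

thiamine hydrochloride 26.50 mg; MOPS 28.69 g; L-cysteine hydrochloride monohydrate 2.89 g; lactose monohydrate 24.28 g; raffinose 55.64 g; potassium chloride 11.96 g; monopotassium phosphate 19.13 g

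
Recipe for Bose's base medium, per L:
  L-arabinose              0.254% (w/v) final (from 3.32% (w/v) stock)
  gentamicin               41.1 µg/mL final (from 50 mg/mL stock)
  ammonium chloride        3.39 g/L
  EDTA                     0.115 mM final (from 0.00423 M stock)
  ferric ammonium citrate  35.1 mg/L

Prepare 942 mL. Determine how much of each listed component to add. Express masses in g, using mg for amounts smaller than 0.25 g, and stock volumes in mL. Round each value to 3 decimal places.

Target volume = 942 mL = 0.942 L.
L-arabinose: C1V1 = C2V2 → 0.254% ÷ 3.32% × 942 mL = 72.069 mL
gentamicin: V = C2·V2/C1 = 41.1 µg/mL × 942 mL ÷ 50000 µg/mL = 0.774 mL
ammonium chloride: 3.39 g/L × 0.942 L = 3.193 g
EDTA: V = C2·V2/C1 = 0.115 mM × 942 mL ÷ 4.23 mM = 25.610 mL
ferric ammonium citrate: 35.1 mg/L × 0.942 L = 33.064 mg

L-arabinose 72.069 mL; gentamicin 0.774 mL; ammonium chloride 3.193 g; EDTA 25.610 mL; ferric ammonium citrate 33.064 mg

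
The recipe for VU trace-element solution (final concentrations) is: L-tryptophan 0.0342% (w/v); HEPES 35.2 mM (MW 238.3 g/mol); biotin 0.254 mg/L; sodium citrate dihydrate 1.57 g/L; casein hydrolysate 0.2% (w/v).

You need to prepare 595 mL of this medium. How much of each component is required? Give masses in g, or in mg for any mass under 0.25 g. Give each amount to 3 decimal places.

L-tryptophan 203.490 mg; HEPES 4.991 g; biotin 0.151 mg; sodium citrate dihydrate 0.934 g; casein hydrolysate 1.190 g

Working volume: 595 mL = 0.595 L.
L-tryptophan: 0.0342% w/v = 0.342 g/L → 0.342 × 0.595 L = 0.20349 g = 203.490 mg
HEPES: 35.2 mmol/L × 238.3 g/mol × 0.595 L ÷ 1000 = 4.991 g
biotin: 0.254 mg/L × 0.595 L = 0.151 mg
sodium citrate dihydrate: 1.57 g/L × 0.595 L = 0.934 g
casein hydrolysate: 0.2 g per 100 mL × 595 mL ÷ 100 = 1.190 g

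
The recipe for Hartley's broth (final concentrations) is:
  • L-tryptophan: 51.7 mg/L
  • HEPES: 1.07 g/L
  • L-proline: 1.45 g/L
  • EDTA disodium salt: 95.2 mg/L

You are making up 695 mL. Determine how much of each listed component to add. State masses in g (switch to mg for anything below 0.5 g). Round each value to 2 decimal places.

L-tryptophan 35.93 mg; HEPES 0.74 g; L-proline 1.01 g; EDTA disodium salt 66.16 mg

Target volume = 695 mL = 0.695 L.
L-tryptophan: 51.7 mg/L × 0.695 L = 35.93 mg
HEPES: 1.07 g/L × 0.695 L = 0.74 g
L-proline: 1.45 g/L × 0.695 L = 1.01 g
EDTA disodium salt: 95.2 mg/L × 0.695 L = 66.16 mg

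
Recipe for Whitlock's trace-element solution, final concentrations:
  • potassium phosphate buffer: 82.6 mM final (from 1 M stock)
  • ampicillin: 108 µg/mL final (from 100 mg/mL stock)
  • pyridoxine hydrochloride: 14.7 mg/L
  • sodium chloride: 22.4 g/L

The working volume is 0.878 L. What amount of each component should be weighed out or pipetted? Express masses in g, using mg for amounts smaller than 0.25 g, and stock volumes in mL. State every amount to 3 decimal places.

Working volume: 0.878 L.
potassium phosphate buffer: C1V1 = C2V2 → 82.6 mM × 878 mL ÷ 1000 mM = 72.523 mL
ampicillin: V = C2·V2/C1 = 108 µg/mL × 878 mL ÷ 100000 µg/mL = 0.948 mL
pyridoxine hydrochloride: 14.7 mg/L × 0.878 L = 12.907 mg
sodium chloride: 22.4 g/L × 0.878 L = 19.667 g

potassium phosphate buffer 72.523 mL; ampicillin 0.948 mL; pyridoxine hydrochloride 12.907 mg; sodium chloride 19.667 g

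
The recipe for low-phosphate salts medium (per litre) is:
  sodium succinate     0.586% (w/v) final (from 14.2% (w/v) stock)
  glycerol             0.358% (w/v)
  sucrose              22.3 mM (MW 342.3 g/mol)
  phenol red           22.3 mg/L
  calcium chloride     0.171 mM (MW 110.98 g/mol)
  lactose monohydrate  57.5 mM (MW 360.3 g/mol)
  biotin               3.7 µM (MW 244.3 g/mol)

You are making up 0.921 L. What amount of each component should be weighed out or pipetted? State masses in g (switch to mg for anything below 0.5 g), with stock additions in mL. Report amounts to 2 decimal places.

Scale factor relative to 1 L: 0.921.
sodium succinate: dilute stock: 0.586% ÷ 14.2% × 921 mL = 38.01 mL
glycerol: 0.358 g per 100 mL × 921 mL ÷ 100 = 3.30 g
sucrose: 22.3 mmol/L × 342.3 g/mol × 0.921 L ÷ 1000 = 7.03 g
phenol red: 22.3 mg/L × 0.921 L = 20.54 mg
calcium chloride: 0.171 mmol/L × 110.98 mg/mmol × 0.921 L = 17.48 mg
lactose monohydrate: 57.5 mmol/L × 360.3 g/mol × 0.921 L ÷ 1000 = 19.08 g
biotin: 3.7 µmol/L × 244.3 g/mol × 0.921 L ÷ 1000 = 0.83 mg

sodium succinate 38.01 mL; glycerol 3.30 g; sucrose 7.03 g; phenol red 20.54 mg; calcium chloride 17.48 mg; lactose monohydrate 19.08 g; biotin 0.83 mg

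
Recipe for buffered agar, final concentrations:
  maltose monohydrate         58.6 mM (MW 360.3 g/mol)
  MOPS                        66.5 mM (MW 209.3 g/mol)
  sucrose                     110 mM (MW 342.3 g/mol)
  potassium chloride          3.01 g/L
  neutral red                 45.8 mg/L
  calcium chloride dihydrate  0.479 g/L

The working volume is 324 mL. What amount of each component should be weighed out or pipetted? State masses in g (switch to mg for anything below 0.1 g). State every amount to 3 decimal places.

Target volume = 324 mL = 0.324 L.
maltose monohydrate: 58.6 mmol/L × 360.3 g/mol × 0.324 L ÷ 1000 = 6.841 g
MOPS: 66.5 mmol/L × 209.3 g/mol × 0.324 L ÷ 1000 = 4.510 g
sucrose: 110 mmol/L × 342.3 g/mol × 0.324 L ÷ 1000 = 12.200 g
potassium chloride: 3.01 g/L × 0.324 L = 0.975 g
neutral red: 45.8 mg/L × 0.324 L = 14.839 mg
calcium chloride dihydrate: 0.479 g/L × 0.324 L = 0.155 g

maltose monohydrate 6.841 g; MOPS 4.510 g; sucrose 12.200 g; potassium chloride 0.975 g; neutral red 14.839 mg; calcium chloride dihydrate 0.155 g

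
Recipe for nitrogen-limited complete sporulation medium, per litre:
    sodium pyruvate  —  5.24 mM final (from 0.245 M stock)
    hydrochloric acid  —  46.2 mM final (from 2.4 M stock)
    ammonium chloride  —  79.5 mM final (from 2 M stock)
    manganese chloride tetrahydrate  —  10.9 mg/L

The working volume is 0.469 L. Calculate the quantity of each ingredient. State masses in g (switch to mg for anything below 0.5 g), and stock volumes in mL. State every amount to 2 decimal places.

Working volume: 0.469 L.
sodium pyruvate: dilute stock: 5.24 mM × 469 mL ÷ 245 mM = 10.03 mL
hydrochloric acid: V = C2·V2/C1 = 46.2 mM × 469 mL ÷ 2400 mM = 9.03 mL
ammonium chloride: dilute stock: 79.5 mM × 469 mL ÷ 2000 mM = 18.64 mL
manganese chloride tetrahydrate: 10.9 mg/L × 0.469 L = 5.11 mg

sodium pyruvate 10.03 mL; hydrochloric acid 9.03 mL; ammonium chloride 18.64 mL; manganese chloride tetrahydrate 5.11 mg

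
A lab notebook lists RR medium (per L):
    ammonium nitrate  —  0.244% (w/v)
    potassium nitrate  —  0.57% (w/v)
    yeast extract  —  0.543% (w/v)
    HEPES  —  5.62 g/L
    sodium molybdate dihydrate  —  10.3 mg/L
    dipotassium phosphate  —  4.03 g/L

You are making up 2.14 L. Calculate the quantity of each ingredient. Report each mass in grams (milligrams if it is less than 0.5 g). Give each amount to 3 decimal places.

Working volume: 2.14 L.
ammonium nitrate: 0.244% w/v = 2.44 g/L → 2.44 × 2.14 L = 5.222 g
potassium nitrate: 0.57% w/v = 5.7 g/L → 5.7 × 2.14 L = 12.198 g
yeast extract: 0.543% w/v = 5.43 g/L → 5.43 × 2.14 L = 11.620 g
HEPES: 5.62 g/L × 2.14 L = 12.027 g
sodium molybdate dihydrate: 10.3 mg/L × 2.14 L = 22.042 mg
dipotassium phosphate: 4.03 g/L × 2.14 L = 8.624 g

ammonium nitrate 5.222 g; potassium nitrate 12.198 g; yeast extract 11.620 g; HEPES 12.027 g; sodium molybdate dihydrate 22.042 mg; dipotassium phosphate 8.624 g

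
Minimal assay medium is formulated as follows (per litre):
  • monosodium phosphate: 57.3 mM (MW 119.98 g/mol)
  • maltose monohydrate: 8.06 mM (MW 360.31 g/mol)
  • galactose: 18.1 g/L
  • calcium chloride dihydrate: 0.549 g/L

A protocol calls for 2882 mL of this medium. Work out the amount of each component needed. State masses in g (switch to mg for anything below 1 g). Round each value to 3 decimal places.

Target volume = 2882 mL = 2.882 L.
monosodium phosphate: 57.3 mmol/L × 119.98 g/mol × 2.882 L ÷ 1000 = 19.813 g
maltose monohydrate: 8.06 mmol/L × 360.31 g/mol × 2.882 L ÷ 1000 = 8.370 g
galactose: 18.1 g/L × 2.882 L = 52.164 g
calcium chloride dihydrate: 0.549 g/L × 2.882 L = 1.582 g

monosodium phosphate 19.813 g; maltose monohydrate 8.370 g; galactose 52.164 g; calcium chloride dihydrate 1.582 g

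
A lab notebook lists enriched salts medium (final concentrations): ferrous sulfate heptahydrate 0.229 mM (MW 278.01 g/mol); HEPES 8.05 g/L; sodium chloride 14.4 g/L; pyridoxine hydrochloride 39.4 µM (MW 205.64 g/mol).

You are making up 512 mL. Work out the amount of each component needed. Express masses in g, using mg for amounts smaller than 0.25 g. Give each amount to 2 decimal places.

Target volume = 512 mL = 0.512 L.
ferrous sulfate heptahydrate: 0.229 mmol/L × 278.01 mg/mmol × 0.512 L = 32.60 mg
HEPES: 8.05 g/L × 0.512 L = 4.12 g
sodium chloride: 14.4 g/L × 0.512 L = 7.37 g
pyridoxine hydrochloride: 39.4 µmol/L × 205.64 g/mol × 0.512 L ÷ 1000 = 4.15 mg

ferrous sulfate heptahydrate 32.60 mg; HEPES 4.12 g; sodium chloride 7.37 g; pyridoxine hydrochloride 4.15 mg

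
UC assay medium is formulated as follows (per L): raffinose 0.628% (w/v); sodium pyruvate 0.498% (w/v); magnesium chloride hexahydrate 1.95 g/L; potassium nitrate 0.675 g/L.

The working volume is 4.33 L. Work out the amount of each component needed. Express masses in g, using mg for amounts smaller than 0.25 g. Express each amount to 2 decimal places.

raffinose 27.19 g; sodium pyruvate 21.56 g; magnesium chloride hexahydrate 8.44 g; potassium nitrate 2.92 g

Working volume: 4.33 L.
raffinose: 0.628% w/v = 6.28 g/L → 6.28 × 4.33 L = 27.19 g
sodium pyruvate: 0.498 g per 100 mL × 4330 mL ÷ 100 = 21.56 g
magnesium chloride hexahydrate: 1.95 g/L × 4.33 L = 8.44 g
potassium nitrate: 0.675 g/L × 4.33 L = 2.92 g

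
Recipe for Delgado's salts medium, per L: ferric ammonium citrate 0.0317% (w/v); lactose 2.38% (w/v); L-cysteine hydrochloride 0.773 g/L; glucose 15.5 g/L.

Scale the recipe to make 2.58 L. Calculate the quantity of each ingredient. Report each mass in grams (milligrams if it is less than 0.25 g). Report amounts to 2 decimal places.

ferric ammonium citrate 0.82 g; lactose 61.40 g; L-cysteine hydrochloride 1.99 g; glucose 39.99 g

Scale factor relative to 1 L: 2.58.
ferric ammonium citrate: 0.0317 g per 100 mL × 2580 mL ÷ 100 = 0.82 g
lactose: 2.38 g per 100 mL × 2580 mL ÷ 100 = 61.40 g
L-cysteine hydrochloride: 0.773 g/L × 2.58 L = 1.99 g
glucose: 15.5 g/L × 2.58 L = 39.99 g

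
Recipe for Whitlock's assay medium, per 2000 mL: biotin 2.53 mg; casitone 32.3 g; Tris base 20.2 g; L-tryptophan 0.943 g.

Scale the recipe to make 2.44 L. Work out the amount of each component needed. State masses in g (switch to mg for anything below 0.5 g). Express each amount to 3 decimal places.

Scale factor = 2440 mL / 2000 mL = 1.22.
biotin: 2.53 mg × (2440 mL / 2000 mL) = 3.087 mg
casitone: 32.3 g × (2440 mL / 2000 mL) = 39.406 g
Tris base: 20.2 g × (2440 mL / 2000 mL) = 24.644 g
L-tryptophan: 0.943 g × (2440 mL / 2000 mL) = 1.150 g

biotin 3.087 mg; casitone 39.406 g; Tris base 24.644 g; L-tryptophan 1.150 g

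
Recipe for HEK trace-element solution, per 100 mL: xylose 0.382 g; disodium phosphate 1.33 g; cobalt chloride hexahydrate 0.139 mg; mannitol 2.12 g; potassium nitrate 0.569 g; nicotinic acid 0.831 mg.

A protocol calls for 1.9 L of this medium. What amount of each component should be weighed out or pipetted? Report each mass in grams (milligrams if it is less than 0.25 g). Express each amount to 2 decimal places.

Scale factor = 1900 mL / 100 mL = 19.
xylose: 0.382 g × (1900 mL / 100 mL) = 7.26 g
disodium phosphate: 1.33 g × (1900 mL / 100 mL) = 25.27 g
cobalt chloride hexahydrate: 0.139 mg × (1900 mL / 100 mL) = 2.64 mg
mannitol: 2.12 g × (1900 mL / 100 mL) = 40.28 g
potassium nitrate: 0.569 g × (1900 mL / 100 mL) = 10.81 g
nicotinic acid: 0.831 mg × (1900 mL / 100 mL) = 15.79 mg

xylose 7.26 g; disodium phosphate 25.27 g; cobalt chloride hexahydrate 2.64 mg; mannitol 40.28 g; potassium nitrate 10.81 g; nicotinic acid 15.79 mg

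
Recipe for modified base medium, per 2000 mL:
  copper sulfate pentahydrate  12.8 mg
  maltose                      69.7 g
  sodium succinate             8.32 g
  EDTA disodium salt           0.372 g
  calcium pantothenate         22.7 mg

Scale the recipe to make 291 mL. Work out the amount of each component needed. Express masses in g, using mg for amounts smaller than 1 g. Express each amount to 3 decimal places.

Scale factor = 291 mL / 2000 mL = 0.1455.
copper sulfate pentahydrate: 12.8 mg × (291 mL / 2000 mL) = 1.862 mg
maltose: 69.7 g × (291 mL / 2000 mL) = 10.141 g
sodium succinate: 8.32 g × (291 mL / 2000 mL) = 1.211 g
EDTA disodium salt: 0.372 g × (291 mL / 2000 mL) = 0.054126 g = 54.126 mg
calcium pantothenate: 22.7 mg × (291 mL / 2000 mL) = 3.303 mg

copper sulfate pentahydrate 1.862 mg; maltose 10.141 g; sodium succinate 1.211 g; EDTA disodium salt 54.126 mg; calcium pantothenate 3.303 mg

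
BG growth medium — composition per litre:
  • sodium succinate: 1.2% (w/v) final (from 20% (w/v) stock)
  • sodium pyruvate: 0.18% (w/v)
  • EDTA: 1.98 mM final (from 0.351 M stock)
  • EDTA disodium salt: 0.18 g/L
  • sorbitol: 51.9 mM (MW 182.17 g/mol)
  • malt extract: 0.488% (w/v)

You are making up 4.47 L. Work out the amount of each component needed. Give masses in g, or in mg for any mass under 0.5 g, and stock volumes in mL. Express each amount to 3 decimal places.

Scale factor relative to 1 L: 4.47.
sodium succinate: V = C2·V2/C1 = 1.2% ÷ 20% × 4470 mL = 268.200 mL
sodium pyruvate: 0.18% w/v = 1.8 g/L → 1.8 × 4.47 L = 8.046 g
EDTA: dilute stock: 1.98 mM × 4470 mL ÷ 351 mM = 25.215 mL
EDTA disodium salt: 0.18 g/L × 4.47 L = 0.805 g
sorbitol: 51.9 mmol/L × 182.17 g/mol × 4.47 L ÷ 1000 = 42.262 g
malt extract: 0.488 g per 100 mL × 4470 mL ÷ 100 = 21.814 g

sodium succinate 268.200 mL; sodium pyruvate 8.046 g; EDTA 25.215 mL; EDTA disodium salt 0.805 g; sorbitol 42.262 g; malt extract 21.814 g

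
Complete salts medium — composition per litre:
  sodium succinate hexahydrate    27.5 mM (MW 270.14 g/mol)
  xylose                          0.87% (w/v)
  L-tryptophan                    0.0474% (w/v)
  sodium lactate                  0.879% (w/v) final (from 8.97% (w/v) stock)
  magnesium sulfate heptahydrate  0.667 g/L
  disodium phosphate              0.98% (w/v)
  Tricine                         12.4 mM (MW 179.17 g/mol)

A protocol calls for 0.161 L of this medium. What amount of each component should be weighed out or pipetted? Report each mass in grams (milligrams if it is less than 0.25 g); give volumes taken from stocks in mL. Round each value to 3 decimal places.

sodium succinate hexahydrate 1.196 g; xylose 1.401 g; L-tryptophan 76.314 mg; sodium lactate 15.777 mL; magnesium sulfate heptahydrate 107.387 mg; disodium phosphate 1.578 g; Tricine 0.358 g

Scale factor relative to 1 L: 0.161.
sodium succinate hexahydrate: 27.5 mmol/L × 270.14 g/mol × 0.161 L ÷ 1000 = 1.196 g
xylose: 0.87 g per 100 mL × 161 mL ÷ 100 = 1.401 g
L-tryptophan: 0.0474% w/v = 0.474 g/L → 0.474 × 0.161 L = 0.076314 g = 76.314 mg
sodium lactate: C1V1 = C2V2 → 0.879% ÷ 8.97% × 161 mL = 15.777 mL
magnesium sulfate heptahydrate: 0.667 g/L × 0.161 L = 0.107387 g = 107.387 mg
disodium phosphate: 0.98 g per 100 mL × 161 mL ÷ 100 = 1.578 g
Tricine: 12.4 mmol/L × 179.17 g/mol × 0.161 L ÷ 1000 = 0.358 g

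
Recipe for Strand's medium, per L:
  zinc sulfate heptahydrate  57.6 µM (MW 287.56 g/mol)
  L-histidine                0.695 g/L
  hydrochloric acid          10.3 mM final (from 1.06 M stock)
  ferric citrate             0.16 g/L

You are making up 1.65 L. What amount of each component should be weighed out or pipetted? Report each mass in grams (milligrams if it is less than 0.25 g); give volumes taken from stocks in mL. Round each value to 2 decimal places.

Scale factor relative to 1 L: 1.65.
zinc sulfate heptahydrate: 57.6 µmol/L × 287.56 g/mol × 1.65 L ÷ 1000 = 27.33 mg
L-histidine: 0.695 g/L × 1.65 L = 1.15 g
hydrochloric acid: C1V1 = C2V2 → 10.3 mM × 1650 mL ÷ 1060 mM = 16.03 mL
ferric citrate: 0.16 g/L × 1.65 L = 0.26 g

zinc sulfate heptahydrate 27.33 mg; L-histidine 1.15 g; hydrochloric acid 16.03 mL; ferric citrate 0.26 g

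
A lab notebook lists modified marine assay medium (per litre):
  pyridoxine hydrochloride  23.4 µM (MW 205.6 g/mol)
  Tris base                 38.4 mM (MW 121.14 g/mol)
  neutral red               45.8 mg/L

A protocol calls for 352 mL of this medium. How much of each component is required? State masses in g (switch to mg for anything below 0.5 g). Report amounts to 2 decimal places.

pyridoxine hydrochloride 1.69 mg; Tris base 1.64 g; neutral red 16.12 mg

Target volume = 352 mL = 0.352 L.
pyridoxine hydrochloride: 23.4 µmol/L × 205.6 g/mol × 0.352 L ÷ 1000 = 1.69 mg
Tris base: 38.4 mmol/L × 121.14 g/mol × 0.352 L ÷ 1000 = 1.64 g
neutral red: 45.8 mg/L × 0.352 L = 16.12 mg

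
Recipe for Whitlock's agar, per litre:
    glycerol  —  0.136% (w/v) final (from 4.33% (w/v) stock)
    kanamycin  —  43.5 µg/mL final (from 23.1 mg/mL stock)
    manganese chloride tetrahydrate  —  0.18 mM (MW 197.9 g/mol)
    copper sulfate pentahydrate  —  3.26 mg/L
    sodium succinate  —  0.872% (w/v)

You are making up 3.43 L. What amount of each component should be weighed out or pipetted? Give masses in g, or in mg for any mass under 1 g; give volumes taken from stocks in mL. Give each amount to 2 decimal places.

glycerol 107.73 mL; kanamycin 6.46 mL; manganese chloride tetrahydrate 122.18 mg; copper sulfate pentahydrate 11.18 mg; sodium succinate 29.91 g

Working volume: 3.43 L.
glycerol: C1V1 = C2V2 → 0.136% ÷ 4.33% × 3430 mL = 107.73 mL
kanamycin: V = C2·V2/C1 = 43.5 µg/mL × 3430 mL ÷ 23100 µg/mL = 6.46 mL
manganese chloride tetrahydrate: 0.18 mmol/L × 197.9 mg/mmol × 3.43 L = 122.18 mg
copper sulfate pentahydrate: 3.26 mg/L × 3.43 L = 11.18 mg
sodium succinate: 0.872% w/v = 8.72 g/L → 8.72 × 3.43 L = 29.91 g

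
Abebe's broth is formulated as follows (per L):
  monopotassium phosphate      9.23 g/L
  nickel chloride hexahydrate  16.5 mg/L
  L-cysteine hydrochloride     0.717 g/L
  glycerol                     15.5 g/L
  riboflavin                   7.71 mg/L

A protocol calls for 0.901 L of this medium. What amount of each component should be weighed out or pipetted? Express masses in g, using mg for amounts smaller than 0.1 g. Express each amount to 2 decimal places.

monopotassium phosphate 8.32 g; nickel chloride hexahydrate 14.87 mg; L-cysteine hydrochloride 0.65 g; glycerol 13.97 g; riboflavin 6.95 mg

Working volume: 0.901 L.
monopotassium phosphate: 9.23 g/L × 0.901 L = 8.32 g
nickel chloride hexahydrate: 16.5 mg/L × 0.901 L = 14.87 mg
L-cysteine hydrochloride: 0.717 g/L × 0.901 L = 0.65 g
glycerol: 15.5 g/L × 0.901 L = 13.97 g
riboflavin: 7.71 mg/L × 0.901 L = 6.95 mg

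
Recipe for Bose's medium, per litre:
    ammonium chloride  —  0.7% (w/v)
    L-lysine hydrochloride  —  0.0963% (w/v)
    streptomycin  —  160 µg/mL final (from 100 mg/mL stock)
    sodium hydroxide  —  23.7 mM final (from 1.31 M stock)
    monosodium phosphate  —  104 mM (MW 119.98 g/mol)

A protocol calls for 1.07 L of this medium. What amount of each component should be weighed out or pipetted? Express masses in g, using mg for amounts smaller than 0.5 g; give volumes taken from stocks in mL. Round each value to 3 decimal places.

Scale factor relative to 1 L: 1.07.
ammonium chloride: 0.7 g per 100 mL × 1070 mL ÷ 100 = 7.490 g
L-lysine hydrochloride: 0.0963 g per 100 mL × 1070 mL ÷ 100 = 1.030 g
streptomycin: V = C2·V2/C1 = 160 µg/mL × 1070 mL ÷ 100000 µg/mL = 1.712 mL
sodium hydroxide: V = C2·V2/C1 = 23.7 mM × 1070 mL ÷ 1310 mM = 19.358 mL
monosodium phosphate: 104 mmol/L × 119.98 g/mol × 1.07 L ÷ 1000 = 13.351 g

ammonium chloride 7.490 g; L-lysine hydrochloride 1.030 g; streptomycin 1.712 mL; sodium hydroxide 19.358 mL; monosodium phosphate 13.351 g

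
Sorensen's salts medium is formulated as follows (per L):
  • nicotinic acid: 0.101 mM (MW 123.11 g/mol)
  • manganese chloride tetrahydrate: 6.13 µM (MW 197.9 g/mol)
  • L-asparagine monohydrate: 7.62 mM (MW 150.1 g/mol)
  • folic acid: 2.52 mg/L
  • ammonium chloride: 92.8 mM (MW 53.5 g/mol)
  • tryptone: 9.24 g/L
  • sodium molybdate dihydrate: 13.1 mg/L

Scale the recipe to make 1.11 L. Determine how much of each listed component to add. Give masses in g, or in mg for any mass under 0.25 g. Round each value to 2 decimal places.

nicotinic acid 13.80 mg; manganese chloride tetrahydrate 1.35 mg; L-asparagine monohydrate 1.27 g; folic acid 2.80 mg; ammonium chloride 5.51 g; tryptone 10.26 g; sodium molybdate dihydrate 14.54 mg

Working volume: 1.11 L.
nicotinic acid: 0.101 mmol/L × 123.11 mg/mmol × 1.11 L = 13.80 mg
manganese chloride tetrahydrate: 6.13 µmol/L × 197.9 g/mol × 1.11 L ÷ 1000 = 1.35 mg
L-asparagine monohydrate: 7.62 mmol/L × 150.1 g/mol × 1.11 L ÷ 1000 = 1.27 g
folic acid: 2.52 mg/L × 1.11 L = 2.80 mg
ammonium chloride: 92.8 mmol/L × 53.5 g/mol × 1.11 L ÷ 1000 = 5.51 g
tryptone: 9.24 g/L × 1.11 L = 10.26 g
sodium molybdate dihydrate: 13.1 mg/L × 1.11 L = 14.54 mg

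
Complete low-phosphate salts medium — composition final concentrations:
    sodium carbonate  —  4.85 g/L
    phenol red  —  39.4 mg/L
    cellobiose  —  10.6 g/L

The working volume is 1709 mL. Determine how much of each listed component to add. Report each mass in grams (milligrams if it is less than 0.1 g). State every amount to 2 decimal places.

Target volume = 1709 mL = 1.709 L.
sodium carbonate: 4.85 g/L × 1.709 L = 8.29 g
phenol red: 39.4 mg/L × 1.709 L = 67.33 mg
cellobiose: 10.6 g/L × 1.709 L = 18.12 g

sodium carbonate 8.29 g; phenol red 67.33 mg; cellobiose 18.12 g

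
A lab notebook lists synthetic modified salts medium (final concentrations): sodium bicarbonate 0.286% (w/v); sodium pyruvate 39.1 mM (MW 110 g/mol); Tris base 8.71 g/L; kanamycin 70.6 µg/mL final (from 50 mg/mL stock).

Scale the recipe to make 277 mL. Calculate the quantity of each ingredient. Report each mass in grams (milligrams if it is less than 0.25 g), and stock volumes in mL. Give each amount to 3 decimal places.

sodium bicarbonate 0.792 g; sodium pyruvate 1.191 g; Tris base 2.413 g; kanamycin 0.391 mL

Target volume = 277 mL = 0.277 L.
sodium bicarbonate: 0.286 g per 100 mL × 277 mL ÷ 100 = 0.792 g
sodium pyruvate: 39.1 mmol/L × 110 g/mol × 0.277 L ÷ 1000 = 1.191 g
Tris base: 8.71 g/L × 0.277 L = 2.413 g
kanamycin: C1V1 = C2V2 → 70.6 µg/mL × 277 mL ÷ 50000 µg/mL = 0.391 mL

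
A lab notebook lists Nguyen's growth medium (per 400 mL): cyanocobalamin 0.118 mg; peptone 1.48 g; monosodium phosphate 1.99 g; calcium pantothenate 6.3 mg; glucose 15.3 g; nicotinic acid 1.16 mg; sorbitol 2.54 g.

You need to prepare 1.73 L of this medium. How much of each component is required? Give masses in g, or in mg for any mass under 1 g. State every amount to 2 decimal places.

cyanocobalamin 0.51 mg; peptone 6.40 g; monosodium phosphate 8.61 g; calcium pantothenate 27.25 mg; glucose 66.17 g; nicotinic acid 5.02 mg; sorbitol 10.99 g

Ratio of target to recipe volume: 1730 / 400 = 4.325.
cyanocobalamin: 0.118 mg × (1730 mL / 400 mL) = 0.51 mg
peptone: 1.48 g × (1730 mL / 400 mL) = 6.40 g
monosodium phosphate: 1.99 g × (1730 mL / 400 mL) = 8.61 g
calcium pantothenate: 6.3 mg × (1730 mL / 400 mL) = 27.25 mg
glucose: 15.3 g × (1730 mL / 400 mL) = 66.17 g
nicotinic acid: 1.16 mg × (1730 mL / 400 mL) = 5.02 mg
sorbitol: 2.54 g × (1730 mL / 400 mL) = 10.99 g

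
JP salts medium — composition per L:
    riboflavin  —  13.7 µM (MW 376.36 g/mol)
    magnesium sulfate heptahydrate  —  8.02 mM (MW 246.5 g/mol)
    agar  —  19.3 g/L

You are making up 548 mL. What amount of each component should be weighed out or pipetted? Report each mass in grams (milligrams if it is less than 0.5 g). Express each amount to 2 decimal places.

riboflavin 2.83 mg; magnesium sulfate heptahydrate 1.08 g; agar 10.58 g

Scale factor relative to 1 L: 0.548.
riboflavin: 13.7 µmol/L × 376.36 g/mol × 0.548 L ÷ 1000 = 2.83 mg
magnesium sulfate heptahydrate: 8.02 mmol/L × 246.5 g/mol × 0.548 L ÷ 1000 = 1.08 g
agar: 19.3 g/L × 0.548 L = 10.58 g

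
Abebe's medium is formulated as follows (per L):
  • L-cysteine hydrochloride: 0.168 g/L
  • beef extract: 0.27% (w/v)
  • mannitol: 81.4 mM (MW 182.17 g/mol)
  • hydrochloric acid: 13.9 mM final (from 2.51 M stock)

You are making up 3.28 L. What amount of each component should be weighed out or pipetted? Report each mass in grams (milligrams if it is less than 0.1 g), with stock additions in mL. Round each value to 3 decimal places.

L-cysteine hydrochloride 0.551 g; beef extract 8.856 g; mannitol 48.638 g; hydrochloric acid 18.164 mL

Scale factor relative to 1 L: 3.28.
L-cysteine hydrochloride: 0.168 g/L × 3.28 L = 0.551 g
beef extract: 0.27 g per 100 mL × 3280 mL ÷ 100 = 8.856 g
mannitol: 81.4 mmol/L × 182.17 g/mol × 3.28 L ÷ 1000 = 48.638 g
hydrochloric acid: dilute stock: 13.9 mM × 3280 mL ÷ 2510 mM = 18.164 mL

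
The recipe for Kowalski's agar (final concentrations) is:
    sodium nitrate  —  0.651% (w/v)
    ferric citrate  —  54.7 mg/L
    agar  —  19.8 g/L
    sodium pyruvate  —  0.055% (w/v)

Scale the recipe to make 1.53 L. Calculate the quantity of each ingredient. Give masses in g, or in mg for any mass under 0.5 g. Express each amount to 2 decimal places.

sodium nitrate 9.96 g; ferric citrate 83.69 mg; agar 30.29 g; sodium pyruvate 0.84 g

Working volume: 1.53 L.
sodium nitrate: 0.651% w/v = 6.51 g/L → 6.51 × 1.53 L = 9.96 g
ferric citrate: 54.7 mg/L × 1.53 L = 83.69 mg
agar: 19.8 g/L × 1.53 L = 30.29 g
sodium pyruvate: 0.055% w/v = 0.55 g/L → 0.55 × 1.53 L = 0.84 g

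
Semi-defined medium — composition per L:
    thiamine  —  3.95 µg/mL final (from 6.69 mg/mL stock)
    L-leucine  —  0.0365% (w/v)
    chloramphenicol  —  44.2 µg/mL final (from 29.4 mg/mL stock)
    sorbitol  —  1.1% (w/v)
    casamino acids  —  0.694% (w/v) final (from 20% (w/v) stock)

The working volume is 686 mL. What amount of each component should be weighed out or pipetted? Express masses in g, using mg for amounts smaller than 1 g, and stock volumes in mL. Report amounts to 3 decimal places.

thiamine 0.405 mL; L-leucine 250.390 mg; chloramphenicol 1.031 mL; sorbitol 7.546 g; casamino acids 23.804 mL

Scale factor relative to 1 L: 0.686.
thiamine: dilute stock: 3.95 µg/mL × 686 mL ÷ 6690 µg/mL = 0.405 mL
L-leucine: 0.0365 g per 100 mL × 686 mL ÷ 100 = 0.25039 g = 250.390 mg
chloramphenicol: V = C2·V2/C1 = 44.2 µg/mL × 686 mL ÷ 29400 µg/mL = 1.031 mL
sorbitol: 1.1 g per 100 mL × 686 mL ÷ 100 = 7.546 g
casamino acids: V = C2·V2/C1 = 0.694% ÷ 20% × 686 mL = 23.804 mL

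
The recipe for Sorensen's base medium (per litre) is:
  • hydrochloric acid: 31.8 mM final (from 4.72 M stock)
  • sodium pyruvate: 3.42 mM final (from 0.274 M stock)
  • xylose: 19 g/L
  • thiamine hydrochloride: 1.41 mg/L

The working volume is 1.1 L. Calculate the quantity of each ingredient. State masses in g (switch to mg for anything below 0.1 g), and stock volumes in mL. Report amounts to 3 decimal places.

hydrochloric acid 7.411 mL; sodium pyruvate 13.730 mL; xylose 20.900 g; thiamine hydrochloride 1.551 mg

Working volume: 1.1 L.
hydrochloric acid: C1V1 = C2V2 → 31.8 mM × 1100 mL ÷ 4720 mM = 7.411 mL
sodium pyruvate: C1V1 = C2V2 → 3.42 mM × 1100 mL ÷ 274 mM = 13.730 mL
xylose: 19 g/L × 1.1 L = 20.900 g
thiamine hydrochloride: 1.41 mg/L × 1.1 L = 1.551 mg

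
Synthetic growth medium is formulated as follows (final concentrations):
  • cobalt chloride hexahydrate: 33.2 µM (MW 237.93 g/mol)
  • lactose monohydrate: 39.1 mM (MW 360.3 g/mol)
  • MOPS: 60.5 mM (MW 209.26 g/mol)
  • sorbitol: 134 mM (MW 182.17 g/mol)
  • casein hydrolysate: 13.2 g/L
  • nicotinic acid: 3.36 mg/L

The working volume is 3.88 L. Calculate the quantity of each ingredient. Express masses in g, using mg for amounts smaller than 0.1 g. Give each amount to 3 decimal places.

cobalt chloride hexahydrate 30.649 mg; lactose monohydrate 54.660 g; MOPS 49.122 g; sorbitol 94.714 g; casein hydrolysate 51.216 g; nicotinic acid 13.037 mg

Working volume: 3.88 L.
cobalt chloride hexahydrate: 33.2 µmol/L × 237.93 g/mol × 3.88 L ÷ 1000 = 30.649 mg
lactose monohydrate: 39.1 mmol/L × 360.3 g/mol × 3.88 L ÷ 1000 = 54.660 g
MOPS: 60.5 mmol/L × 209.26 g/mol × 3.88 L ÷ 1000 = 49.122 g
sorbitol: 134 mmol/L × 182.17 g/mol × 3.88 L ÷ 1000 = 94.714 g
casein hydrolysate: 13.2 g/L × 3.88 L = 51.216 g
nicotinic acid: 3.36 mg/L × 3.88 L = 13.037 mg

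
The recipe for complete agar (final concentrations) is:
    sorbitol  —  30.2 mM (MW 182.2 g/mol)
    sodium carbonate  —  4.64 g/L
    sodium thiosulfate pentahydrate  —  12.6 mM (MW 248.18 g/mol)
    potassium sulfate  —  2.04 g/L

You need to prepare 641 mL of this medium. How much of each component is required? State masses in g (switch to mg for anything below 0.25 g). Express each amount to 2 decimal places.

Working volume: 641 mL = 0.641 L.
sorbitol: 30.2 mmol/L × 182.2 g/mol × 0.641 L ÷ 1000 = 3.53 g
sodium carbonate: 4.64 g/L × 0.641 L = 2.97 g
sodium thiosulfate pentahydrate: 12.6 mmol/L × 248.18 g/mol × 0.641 L ÷ 1000 = 2.00 g
potassium sulfate: 2.04 g/L × 0.641 L = 1.31 g

sorbitol 3.53 g; sodium carbonate 2.97 g; sodium thiosulfate pentahydrate 2.00 g; potassium sulfate 1.31 g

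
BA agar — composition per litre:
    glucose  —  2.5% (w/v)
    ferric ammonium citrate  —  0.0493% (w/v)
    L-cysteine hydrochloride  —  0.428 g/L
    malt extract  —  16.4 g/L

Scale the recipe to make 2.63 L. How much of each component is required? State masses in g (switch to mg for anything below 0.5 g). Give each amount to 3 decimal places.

glucose 65.750 g; ferric ammonium citrate 1.297 g; L-cysteine hydrochloride 1.126 g; malt extract 43.132 g

Working volume: 2.63 L.
glucose: 2.5 g per 100 mL × 2630 mL ÷ 100 = 65.750 g
ferric ammonium citrate: 0.0493% w/v = 0.493 g/L → 0.493 × 2.63 L = 1.297 g
L-cysteine hydrochloride: 0.428 g/L × 2.63 L = 1.126 g
malt extract: 16.4 g/L × 2.63 L = 43.132 g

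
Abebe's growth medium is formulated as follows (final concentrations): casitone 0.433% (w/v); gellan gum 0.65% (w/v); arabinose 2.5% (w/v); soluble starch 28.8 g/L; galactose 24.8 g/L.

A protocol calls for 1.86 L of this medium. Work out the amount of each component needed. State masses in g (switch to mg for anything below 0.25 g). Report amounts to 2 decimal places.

casitone 8.05 g; gellan gum 12.09 g; arabinose 46.50 g; soluble starch 53.57 g; galactose 46.13 g

Working volume: 1.86 L.
casitone: 0.433 g per 100 mL × 1860 mL ÷ 100 = 8.05 g
gellan gum: 0.65 g per 100 mL × 1860 mL ÷ 100 = 12.09 g
arabinose: 2.5 g per 100 mL × 1860 mL ÷ 100 = 46.50 g
soluble starch: 28.8 g/L × 1.86 L = 53.57 g
galactose: 24.8 g/L × 1.86 L = 46.13 g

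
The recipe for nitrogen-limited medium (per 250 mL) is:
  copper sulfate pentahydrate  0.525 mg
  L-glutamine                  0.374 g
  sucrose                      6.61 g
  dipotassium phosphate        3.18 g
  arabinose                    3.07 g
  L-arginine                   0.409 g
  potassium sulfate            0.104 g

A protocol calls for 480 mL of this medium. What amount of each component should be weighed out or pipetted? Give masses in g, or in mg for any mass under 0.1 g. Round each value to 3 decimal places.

Ratio of target to recipe volume: 480 / 250 = 1.92.
copper sulfate pentahydrate: 0.525 mg × (480 mL / 250 mL) = 1.008 mg
L-glutamine: 0.374 g × (480 mL / 250 mL) = 0.718 g
sucrose: 6.61 g × (480 mL / 250 mL) = 12.691 g
dipotassium phosphate: 3.18 g × (480 mL / 250 mL) = 6.106 g
arabinose: 3.07 g × (480 mL / 250 mL) = 5.894 g
L-arginine: 0.409 g × (480 mL / 250 mL) = 0.785 g
potassium sulfate: 0.104 g × (480 mL / 250 mL) = 0.200 g

copper sulfate pentahydrate 1.008 mg; L-glutamine 0.718 g; sucrose 12.691 g; dipotassium phosphate 6.106 g; arabinose 5.894 g; L-arginine 0.785 g; potassium sulfate 0.200 g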